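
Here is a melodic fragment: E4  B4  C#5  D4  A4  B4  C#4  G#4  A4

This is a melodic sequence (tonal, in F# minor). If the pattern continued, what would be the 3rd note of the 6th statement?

With 3-note cells, note 3 of each statement runs C#5, B4, A4.
Carrying that down a 2nd forward: G#4 → F#4 → E4.

E4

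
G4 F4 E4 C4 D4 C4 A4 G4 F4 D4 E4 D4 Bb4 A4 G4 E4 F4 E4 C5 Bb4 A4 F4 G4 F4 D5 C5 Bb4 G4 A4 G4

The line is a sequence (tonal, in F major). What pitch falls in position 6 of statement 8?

C5

Grouping in 6s, the 6th note of each cell is C4, D4, E4, F4, G4.
Extending up a 2nd: A4 → Bb4 → C5.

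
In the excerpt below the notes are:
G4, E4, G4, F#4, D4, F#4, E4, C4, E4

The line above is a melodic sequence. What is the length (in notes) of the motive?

3

9 notes total. Splitting into 3 groups of 3:
G4 E4 G4 | F#4 D4 F#4 | E4 C4 E4
That's a consistent down a 2nd shift per cell, and no other grouping gives one.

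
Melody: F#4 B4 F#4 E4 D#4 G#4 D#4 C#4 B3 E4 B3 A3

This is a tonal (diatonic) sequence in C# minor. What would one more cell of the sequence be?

The 4-note cells begin on F#4, D#4, B3 — each down a 3rd from the last.
Statement 4 starts on G#3 and keeps the same diatonic contour: G#3 C#4 G#3 F#3.

G#3 C#4 G#3 F#3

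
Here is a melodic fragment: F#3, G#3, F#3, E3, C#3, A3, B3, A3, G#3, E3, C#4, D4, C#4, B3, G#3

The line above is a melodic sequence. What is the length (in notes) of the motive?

5

15 notes total. Splitting into 3 groups of 5:
F#3 G#3 F#3 E3 C#3 | A3 B3 A3 G#3 E3 | C#4 D4 C#4 B3 G#3
That's a consistent up a 3rd shift per cell, and no other grouping gives one.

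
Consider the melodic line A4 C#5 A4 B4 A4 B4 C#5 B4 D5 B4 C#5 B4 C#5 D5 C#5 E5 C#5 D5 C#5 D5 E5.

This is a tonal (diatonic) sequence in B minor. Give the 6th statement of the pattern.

The 7-note cells begin on A4, B4, C#5 — each up a 2nd from the last.
Continuing the starts: D5 → E5 → F#5.
So cell 6 is F#5 A5 F#5 G5 F#5 G5 A5.

F#5 A5 F#5 G5 F#5 G5 A5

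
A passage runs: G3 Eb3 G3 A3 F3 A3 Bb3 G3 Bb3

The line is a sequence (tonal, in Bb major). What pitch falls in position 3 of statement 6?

With 3-note cells, note 3 of each statement runs G3, A3, Bb3.
Carrying that up a 2nd forward: C4 → D4 → Eb4.

Eb4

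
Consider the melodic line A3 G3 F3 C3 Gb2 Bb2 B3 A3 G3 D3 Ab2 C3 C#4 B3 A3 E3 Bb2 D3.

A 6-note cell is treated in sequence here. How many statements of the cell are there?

18 notes in groups of 6 gives 18/6 = 3 statements.
Starts: A3, B3, C#4 — each up a 2nd.

3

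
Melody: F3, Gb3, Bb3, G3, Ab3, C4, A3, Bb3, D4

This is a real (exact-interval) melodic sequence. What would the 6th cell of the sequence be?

D#4 E4 G#4

Taking 3-note groups, the heads are F3, G3, A3: the pattern moves up a 2nd.
Continuing the starts: B3 → C#4 → D#4.
Statement 6 starts on D#4 and keeps the same exact contour: D#4 E4 G#4.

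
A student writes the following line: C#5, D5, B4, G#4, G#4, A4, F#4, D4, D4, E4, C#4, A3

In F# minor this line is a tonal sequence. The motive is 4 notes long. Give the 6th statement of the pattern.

Unit = 4 notes; the statements start on C#5, G#4, D4, moving down a 4th each time.
Carrying on: A3 → E3 → B2.
From B2 the diatonic shape gives B2 C#3 A2 F#2.

B2 C#3 A2 F#2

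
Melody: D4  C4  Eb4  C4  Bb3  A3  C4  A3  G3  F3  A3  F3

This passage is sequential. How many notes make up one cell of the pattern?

4

Try groups of 4 (3 cells in 12 notes):
D4 C4 Eb4 C4 | Bb3 A3 C4 A3 | G3 F3 A3 F3
That's a consistent down a 3rd shift per cell, and no other grouping gives one.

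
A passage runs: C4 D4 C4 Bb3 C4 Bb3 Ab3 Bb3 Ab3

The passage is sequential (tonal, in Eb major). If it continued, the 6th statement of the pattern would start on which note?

Unit = 3 notes; the statements start on C4, Bb3, Ab3, moving down a 2nd each time.
Extending the heads down a 2nd: G3 → F3 → Eb3.

Eb3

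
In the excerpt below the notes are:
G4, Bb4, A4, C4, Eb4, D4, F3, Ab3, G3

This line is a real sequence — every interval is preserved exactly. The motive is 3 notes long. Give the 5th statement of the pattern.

Eb2 Gb2 F2

Taking 3-note groups, the heads are G4, C4, F3: the pattern moves down a 5th.
Continuing the starts: Bb2 → Eb2.
From Eb2 the exact shape gives Eb2 Gb2 F2.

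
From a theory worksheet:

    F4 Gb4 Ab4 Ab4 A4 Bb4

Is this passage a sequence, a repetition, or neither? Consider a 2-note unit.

Note 1 of cell 2 is Ab4; if this were a sequence it would be G4. No unit length gives a consistent transposition pattern.

neither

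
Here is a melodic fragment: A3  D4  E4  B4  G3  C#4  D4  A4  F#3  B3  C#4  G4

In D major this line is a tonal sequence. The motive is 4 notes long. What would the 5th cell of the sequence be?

D3 G3 A3 E4

Taking 4-note groups, the heads are A3, G3, F#3: the pattern moves down a 2nd.
Carrying on: E3 → D3.
Statement 5 starts on D3 and keeps the same diatonic contour: D3 G3 A3 E4.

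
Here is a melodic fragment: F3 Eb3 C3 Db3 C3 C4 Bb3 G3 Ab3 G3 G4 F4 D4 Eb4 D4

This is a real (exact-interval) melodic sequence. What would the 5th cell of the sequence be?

A5 G5 E5 F5 E5

With a 5-note motive the entries are F3, C4, G4, each up a 5th from the previous.
Carrying on: D5 → A5.
Statement 5 starts on A5 and keeps the same exact contour: A5 G5 E5 F5 E5.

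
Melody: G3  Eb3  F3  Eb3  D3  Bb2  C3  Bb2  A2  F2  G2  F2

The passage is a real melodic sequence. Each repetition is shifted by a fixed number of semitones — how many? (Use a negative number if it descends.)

-5

The 4-note cells begin on G3, D3, A2 — each down a 4th from the last.
G3→D3 is 50 − 55 = -5 semitones.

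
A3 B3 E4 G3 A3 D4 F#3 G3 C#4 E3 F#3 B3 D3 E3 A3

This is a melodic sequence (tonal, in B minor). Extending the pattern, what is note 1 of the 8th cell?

A2

Grouping in 3s, the 1st note of each cell is A3, G3, F#3, E3, D3.
Carrying that down a 2nd forward: C#3 → B2 → A2.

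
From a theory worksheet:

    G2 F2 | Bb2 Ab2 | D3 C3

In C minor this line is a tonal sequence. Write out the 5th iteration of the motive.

The 2-note cells begin on G2, Bb2, D3 — each up a 3rd from the last.
Continuing the starts: F3 → Ab3.
Statement 5 starts on Ab3 and keeps the same diatonic contour: Ab3 G3.

Ab3 G3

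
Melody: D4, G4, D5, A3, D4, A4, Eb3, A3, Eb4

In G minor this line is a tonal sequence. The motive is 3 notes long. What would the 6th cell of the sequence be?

C2 F2 C3

The 3-note cells begin on D4, A3, Eb3 — each down a 4th from the last.
Continuing the starts: Bb2 → F2 → C2.
So cell 6 is C2 F2 C3.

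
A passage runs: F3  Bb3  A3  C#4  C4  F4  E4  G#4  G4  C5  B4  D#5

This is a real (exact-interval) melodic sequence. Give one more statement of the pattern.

D5 G5 F#5 A#5

The 4-note cells begin on F3, C4, G4 — each up a 5th from the last.
Statement 4 starts on D5 and keeps the same exact contour: D5 G5 F#5 A#5.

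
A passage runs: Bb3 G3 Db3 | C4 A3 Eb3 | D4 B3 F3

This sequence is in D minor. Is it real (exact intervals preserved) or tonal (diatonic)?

Each cell has the same semitone pattern (-3, -6) — intervals are preserved exactly.
And Db3 lies outside D minor, so the sequence is real rather than tonal.

real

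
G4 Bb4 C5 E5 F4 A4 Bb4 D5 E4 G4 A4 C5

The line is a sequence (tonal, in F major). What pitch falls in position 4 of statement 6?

With 4-note cells, note 4 of each statement runs E5, D5, C5.
Each moves down a 2nd. Continuing: Bb4 → A4 → G4.

G4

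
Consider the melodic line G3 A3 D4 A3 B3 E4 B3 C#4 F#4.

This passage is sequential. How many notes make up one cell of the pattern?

3

9 notes total. Splitting into 3 groups of 3:
G3 A3 D4 | A3 B3 E4 | B3 C#4 F#4
Every group is a transposition up a 2nd of the one before; no shorter unit works.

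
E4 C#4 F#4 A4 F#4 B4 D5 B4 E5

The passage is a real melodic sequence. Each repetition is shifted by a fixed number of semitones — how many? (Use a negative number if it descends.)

Unit = 3 notes; the statements start on E4, A4, D5, moving up a 4th each time.
E4 to A4 spans +5 semitones.

5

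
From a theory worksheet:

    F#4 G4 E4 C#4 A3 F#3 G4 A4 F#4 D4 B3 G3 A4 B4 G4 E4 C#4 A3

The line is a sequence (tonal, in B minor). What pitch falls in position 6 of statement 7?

The unit is 6 notes. Position-6 pitches of the 3 shown cells: F#3, G3, A3.
Carrying that up a 2nd forward: B3 → C#4 → D4 → E4.

E4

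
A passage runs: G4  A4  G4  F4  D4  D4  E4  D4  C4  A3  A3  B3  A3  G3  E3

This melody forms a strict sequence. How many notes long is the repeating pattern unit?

Try groups of 5 (3 cells in 15 notes):
G4 A4 G4 F4 D4 | D4 E4 D4 C4 A3 | A3 B3 A3 G3 E3
Every group is a transposition down a 4th of the one before; no shorter unit works.

5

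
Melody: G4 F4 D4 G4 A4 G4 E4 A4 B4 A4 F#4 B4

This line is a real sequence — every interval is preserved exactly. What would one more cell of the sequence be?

C#5 B4 G#4 C#5

Taking 4-note groups, the heads are G4, A4, B4: the pattern moves up a 2nd.
Statement 4 starts on C#5 and keeps the same exact contour: C#5 B4 G#4 C#5.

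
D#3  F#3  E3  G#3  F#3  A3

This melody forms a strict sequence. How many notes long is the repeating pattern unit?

2

There are 6 notes; a 2-note unit gives 3 cells:
D#3 F#3 | E3 G#3 | F#3 A3
Each cell is the previous one up a 2nd — so the unit is 2 notes.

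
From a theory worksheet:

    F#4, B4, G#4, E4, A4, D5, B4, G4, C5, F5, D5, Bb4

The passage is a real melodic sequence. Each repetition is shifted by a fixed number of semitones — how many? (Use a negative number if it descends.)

The 4-note cells begin on F#4, A4, C5 — each up a 3rd from the last.
F#4 to A4 spans +3 semitones.

3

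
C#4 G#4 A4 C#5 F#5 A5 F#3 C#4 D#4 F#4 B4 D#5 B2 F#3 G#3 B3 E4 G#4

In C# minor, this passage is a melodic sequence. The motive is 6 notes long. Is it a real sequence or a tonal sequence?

tonal

Every note is diatonic to C# minor.
Cell 1 has +1 semitones from note 2 to 3, but cell 2 has +2 — the interval quality changes while the contour stays the same, which is the hallmark of a tonal sequence.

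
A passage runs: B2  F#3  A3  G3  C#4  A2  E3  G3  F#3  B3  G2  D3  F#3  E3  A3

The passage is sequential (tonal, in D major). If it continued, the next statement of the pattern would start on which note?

With a 5-note motive the entries are B2, A2, G2, each down a 2nd from the previous.
The next head, down a 2nd from G2, is F#2.

F#2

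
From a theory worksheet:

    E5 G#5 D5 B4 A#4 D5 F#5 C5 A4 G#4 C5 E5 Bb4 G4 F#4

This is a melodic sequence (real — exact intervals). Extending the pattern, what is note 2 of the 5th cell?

C5

Grouping in 5s, the 2nd note of each cell is G#5, F#5, E5.
Extending down a 2nd: D5 → C5.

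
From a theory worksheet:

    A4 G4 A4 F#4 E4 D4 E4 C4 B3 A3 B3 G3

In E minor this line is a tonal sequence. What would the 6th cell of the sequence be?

G2 F#2 G2 E2

With a 4-note motive the entries are A4, E4, B3, each down a 4th from the previous.
Extending down a 4th: F#3 → C3 → G2.
Statement 6 starts on G2 and keeps the same diatonic contour: G2 F#2 G2 E2.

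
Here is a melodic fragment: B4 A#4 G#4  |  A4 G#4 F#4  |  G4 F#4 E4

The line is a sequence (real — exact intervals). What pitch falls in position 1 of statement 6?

With 3-note cells, note 1 of each statement runs B4, A4, G4.
Extending down a 2nd: F4 → Eb4 → Db4.

Db4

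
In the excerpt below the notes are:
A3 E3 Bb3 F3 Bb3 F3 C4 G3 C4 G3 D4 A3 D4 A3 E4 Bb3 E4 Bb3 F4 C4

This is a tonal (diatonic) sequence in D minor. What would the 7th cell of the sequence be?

G4 D4 A4 E4

The 4-note cells begin on A3, Bb3, C4, D4, E4 — each up a 2nd from the last.
Extending up a 2nd: F4 → G4.
So cell 7 is G4 D4 A4 E4.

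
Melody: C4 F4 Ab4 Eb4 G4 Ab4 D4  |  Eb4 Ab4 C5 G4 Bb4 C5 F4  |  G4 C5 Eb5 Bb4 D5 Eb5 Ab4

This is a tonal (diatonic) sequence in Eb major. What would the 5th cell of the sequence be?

With a 7-note motive the entries are C4, Eb4, G4, each up a 3rd from the previous.
Continuing the starts: Bb4 → D5.
So cell 5 is D5 G5 Bb5 F5 Ab5 Bb5 Eb5.

D5 G5 Bb5 F5 Ab5 Bb5 Eb5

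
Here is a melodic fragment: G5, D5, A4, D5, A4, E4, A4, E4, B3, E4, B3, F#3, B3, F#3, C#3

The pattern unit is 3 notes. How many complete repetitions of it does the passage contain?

5

15 notes in groups of 3 gives 15/3 = 5 statements.
Starts: G5, D5, A4, E4, B3 — each down a 4th.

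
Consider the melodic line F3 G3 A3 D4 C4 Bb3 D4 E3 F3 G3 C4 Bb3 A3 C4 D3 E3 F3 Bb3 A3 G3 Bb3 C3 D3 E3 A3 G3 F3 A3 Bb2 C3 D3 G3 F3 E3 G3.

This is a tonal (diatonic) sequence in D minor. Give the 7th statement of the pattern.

The 7-note cells begin on F3, E3, D3, C3, Bb2 — each down a 2nd from the last.
Carrying on: A2 → G2.
Statement 7 starts on G2 and keeps the same diatonic contour: G2 A2 Bb2 E3 D3 C3 E3.

G2 A2 Bb2 E3 D3 C3 E3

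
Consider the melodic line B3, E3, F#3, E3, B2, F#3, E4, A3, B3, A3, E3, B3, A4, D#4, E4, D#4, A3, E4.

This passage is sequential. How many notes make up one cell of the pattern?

6

There are 18 notes; a 6-note unit gives 3 cells:
B3 E3 F#3 E3 B2 F#3 | E4 A3 B3 A3 E3 B3 | A4 D#4 E4 D#4 A3 E4
That's a consistent up a 4th shift per cell, and no other grouping gives one.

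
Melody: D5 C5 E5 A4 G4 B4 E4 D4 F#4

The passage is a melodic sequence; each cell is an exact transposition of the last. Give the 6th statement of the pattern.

Unit = 3 notes; the statements start on D5, A4, E4, moving down a 4th each time.
Continuing the starts: B3 → F#3 → C#3.
Statement 6 starts on C#3 and keeps the same exact contour: C#3 B2 D#3.

C#3 B2 D#3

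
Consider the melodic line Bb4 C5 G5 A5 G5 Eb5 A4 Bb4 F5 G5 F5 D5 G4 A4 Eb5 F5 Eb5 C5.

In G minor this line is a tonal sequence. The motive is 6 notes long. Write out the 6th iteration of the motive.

D4 Eb4 Bb4 C5 Bb4 G4

With a 6-note motive the entries are Bb4, A4, G4, each down a 2nd from the previous.
Carrying on: F4 → Eb4 → D4.
So cell 6 is D4 Eb4 Bb4 C5 Bb4 G4.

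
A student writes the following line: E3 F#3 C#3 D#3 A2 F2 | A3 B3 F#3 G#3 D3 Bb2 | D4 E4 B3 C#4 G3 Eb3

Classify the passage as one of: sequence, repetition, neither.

sequence

Each 6-note cell is the previous one transposed up a 4th.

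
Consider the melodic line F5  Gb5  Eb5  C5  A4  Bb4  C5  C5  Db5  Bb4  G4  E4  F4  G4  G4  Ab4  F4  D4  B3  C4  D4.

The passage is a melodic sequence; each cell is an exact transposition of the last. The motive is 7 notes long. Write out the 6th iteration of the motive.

E3 F3 D3 B2 G#2 A2 B2

The 7-note cells begin on F5, C5, G4 — each down a 4th from the last.
Extending down a 4th: D4 → A3 → E3.
From E3 the exact shape gives E3 F3 D3 B2 G#2 A2 B2.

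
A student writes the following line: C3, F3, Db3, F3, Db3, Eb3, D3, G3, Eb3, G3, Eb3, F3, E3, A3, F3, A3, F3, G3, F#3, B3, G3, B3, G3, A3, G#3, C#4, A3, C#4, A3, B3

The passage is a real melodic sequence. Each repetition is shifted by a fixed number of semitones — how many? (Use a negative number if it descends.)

2

With a 6-note motive the entries are C3, D3, E3, F#3, G#3, each up a 2nd from the previous.
Counting half-steps from C3 to D3: 2.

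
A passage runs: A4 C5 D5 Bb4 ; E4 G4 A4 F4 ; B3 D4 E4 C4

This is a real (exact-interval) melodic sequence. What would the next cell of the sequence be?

The 4-note cells begin on A4, E4, B3 — each down a 4th from the last.
From F#3 the exact shape gives F#3 A3 B3 G3.

F#3 A3 B3 G3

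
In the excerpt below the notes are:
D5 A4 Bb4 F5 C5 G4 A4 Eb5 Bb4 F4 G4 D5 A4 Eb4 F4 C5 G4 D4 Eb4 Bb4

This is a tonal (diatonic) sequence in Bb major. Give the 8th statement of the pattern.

The 4-note cells begin on D5, C5, Bb4, A4, G4 — each down a 2nd from the last.
Continuing the starts: F4 → Eb4 → D4.
Statement 8 starts on D4 and keeps the same diatonic contour: D4 A3 Bb3 F4.

D4 A3 Bb3 F4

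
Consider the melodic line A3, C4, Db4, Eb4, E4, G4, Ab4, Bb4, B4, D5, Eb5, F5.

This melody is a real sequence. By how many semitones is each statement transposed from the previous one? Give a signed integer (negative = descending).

7

The 4-note cells begin on A3, E4, B4 — each up a 5th from the last.
A3 to E4 spans +7 semitones.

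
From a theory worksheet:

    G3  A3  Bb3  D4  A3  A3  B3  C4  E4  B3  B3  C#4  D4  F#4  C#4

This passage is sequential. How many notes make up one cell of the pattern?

5

There are 15 notes; a 5-note unit gives 3 cells:
G3 A3 Bb3 D4 A3 | A3 B3 C4 E4 B3 | B3 C#4 D4 F#4 C#4
Every group is a transposition up a 2nd of the one before; no shorter unit works.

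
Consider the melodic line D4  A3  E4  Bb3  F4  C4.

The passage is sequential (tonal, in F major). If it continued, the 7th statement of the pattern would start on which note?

Taking 2-note groups, the heads are D4, E4, F4: the pattern moves up a 2nd.
Continuing: G4 → A4 → Bb4 → C5. Statement 7 starts on C5.

C5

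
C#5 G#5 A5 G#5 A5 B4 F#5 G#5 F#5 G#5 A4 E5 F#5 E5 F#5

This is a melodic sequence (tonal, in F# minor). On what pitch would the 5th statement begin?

Taking 5-note groups, the heads are C#5, B4, A4: the pattern moves down a 2nd.
Extending the heads down a 2nd: G#4 → F#4.

F#4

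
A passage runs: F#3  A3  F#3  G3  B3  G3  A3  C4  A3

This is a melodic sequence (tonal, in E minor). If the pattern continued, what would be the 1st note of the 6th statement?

D4

With 3-note cells, note 1 of each statement runs F#3, G3, A3.
Carrying that up a 2nd forward: B3 → C4 → D4.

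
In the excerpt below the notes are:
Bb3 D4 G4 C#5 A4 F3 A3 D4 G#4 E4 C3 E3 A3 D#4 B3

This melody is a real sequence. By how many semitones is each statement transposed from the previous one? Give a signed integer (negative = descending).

-5

The 5-note cells begin on Bb3, F3, C3 — each down a 4th from the last.
Counting half-steps from Bb3 to F3: -5.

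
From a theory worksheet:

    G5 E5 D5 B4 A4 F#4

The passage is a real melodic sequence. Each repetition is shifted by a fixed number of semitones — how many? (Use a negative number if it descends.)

-5

With a 2-note motive the entries are G5, D5, A4, each down a 4th from the previous.
Counting half-steps from G5 to D5: -5.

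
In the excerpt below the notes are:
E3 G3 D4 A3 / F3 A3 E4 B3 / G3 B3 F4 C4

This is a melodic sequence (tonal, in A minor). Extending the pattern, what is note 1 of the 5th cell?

B3

Grouping in 4s, the 1st note of each cell is E3, F3, G3.
Carrying that up a 2nd forward: A3 → B3.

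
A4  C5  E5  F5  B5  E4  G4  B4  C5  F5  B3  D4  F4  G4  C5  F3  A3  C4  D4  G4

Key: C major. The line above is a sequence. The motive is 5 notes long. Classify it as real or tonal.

tonal

Every note is diatonic to C major.
Cell 1 has +6 semitones from note 4 to 5, but cell 2 has +5 — the interval quality changes while the contour stays the same, which is the hallmark of a tonal sequence.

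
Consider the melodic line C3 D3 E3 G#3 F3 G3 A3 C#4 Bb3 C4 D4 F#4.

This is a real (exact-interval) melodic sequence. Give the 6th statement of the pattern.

Taking 4-note groups, the heads are C3, F3, Bb3: the pattern moves up a 4th.
Continuing the starts: Eb4 → Ab4 → Db5.
So cell 6 is Db5 Eb5 F5 A5.

Db5 Eb5 F5 A5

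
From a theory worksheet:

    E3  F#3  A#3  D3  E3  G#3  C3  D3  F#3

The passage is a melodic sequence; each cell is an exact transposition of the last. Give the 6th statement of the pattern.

Unit = 3 notes; the statements start on E3, D3, C3, moving down a 2nd each time.
Continuing the starts: Bb2 → Ab2 → Gb2.
From Gb2 the exact shape gives Gb2 Ab2 C3.

Gb2 Ab2 C3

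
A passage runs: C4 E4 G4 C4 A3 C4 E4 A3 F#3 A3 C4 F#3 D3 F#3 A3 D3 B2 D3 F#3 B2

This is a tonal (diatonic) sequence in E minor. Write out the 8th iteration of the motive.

C2 E2 G2 C2

The 4-note cells begin on C4, A3, F#3, D3, B2 — each down a 3rd from the last.
Extending down a 3rd: G2 → E2 → C2.
Statement 8 starts on C2 and keeps the same diatonic contour: C2 E2 G2 C2.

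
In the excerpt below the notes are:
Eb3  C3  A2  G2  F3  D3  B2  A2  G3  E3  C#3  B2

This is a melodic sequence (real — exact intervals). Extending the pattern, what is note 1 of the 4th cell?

Grouping in 4s, the 1st note of each cell is Eb3, F3, G3.
One more up a 2nd gives A3.

A3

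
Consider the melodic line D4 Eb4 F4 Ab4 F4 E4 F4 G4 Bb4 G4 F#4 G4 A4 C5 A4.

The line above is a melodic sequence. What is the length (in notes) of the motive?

5

Try groups of 5 (3 cells in 15 notes):
D4 Eb4 F4 Ab4 F4 | E4 F4 G4 Bb4 G4 | F#4 G4 A4 C5 A4
Every group is a transposition up a 2nd of the one before; no shorter unit works.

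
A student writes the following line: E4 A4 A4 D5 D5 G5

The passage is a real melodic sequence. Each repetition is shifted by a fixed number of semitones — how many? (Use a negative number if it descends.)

5

Taking 2-note groups, the heads are E4, A4, D5: the pattern moves up a 4th.
Counting half-steps from E4 to A4: 5.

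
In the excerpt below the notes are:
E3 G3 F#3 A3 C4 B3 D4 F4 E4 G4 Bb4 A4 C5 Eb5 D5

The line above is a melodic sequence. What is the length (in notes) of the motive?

There are 15 notes; a 3-note unit gives 5 cells:
E3 G3 F#3 | A3 C4 B3 | D4 F4 E4 | G4 Bb4 A4 | C5 Eb5 D5
Every group is a transposition up a 4th of the one before; no shorter unit works.

3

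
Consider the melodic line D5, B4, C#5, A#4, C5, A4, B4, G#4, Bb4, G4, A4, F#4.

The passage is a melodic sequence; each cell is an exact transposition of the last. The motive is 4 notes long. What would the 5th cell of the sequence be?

Gb4 Eb4 F4 D4

The 4-note cells begin on D5, C5, Bb4 — each down a 2nd from the last.
Carrying on: Ab4 → Gb4.
Statement 5 starts on Gb4 and keeps the same exact contour: Gb4 Eb4 F4 D4.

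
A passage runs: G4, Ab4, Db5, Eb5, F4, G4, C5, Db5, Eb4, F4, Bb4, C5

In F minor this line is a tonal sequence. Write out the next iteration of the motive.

With a 4-note motive the entries are G4, F4, Eb4, each down a 2nd from the previous.
Statement 4 starts on Db4 and keeps the same diatonic contour: Db4 Eb4 Ab4 Bb4.

Db4 Eb4 Ab4 Bb4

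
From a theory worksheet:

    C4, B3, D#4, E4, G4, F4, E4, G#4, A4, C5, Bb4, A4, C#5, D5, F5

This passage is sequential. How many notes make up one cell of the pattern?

There are 15 notes; a 5-note unit gives 3 cells:
C4 B3 D#4 E4 G4 | F4 E4 G#4 A4 C5 | Bb4 A4 C#5 D5 F5
That's a consistent up a 4th shift per cell, and no other grouping gives one.

5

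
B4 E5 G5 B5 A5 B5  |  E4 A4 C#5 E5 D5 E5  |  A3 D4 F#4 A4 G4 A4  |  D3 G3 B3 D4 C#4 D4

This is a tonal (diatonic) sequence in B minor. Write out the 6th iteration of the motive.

C#2 F#2 A2 C#3 B2 C#3

The 6-note cells begin on B4, E4, A3, D3 — each down a 5th from the last.
Extending down a 5th: G2 → C#2.
From C#2 the diatonic shape gives C#2 F#2 A2 C#3 B2 C#3.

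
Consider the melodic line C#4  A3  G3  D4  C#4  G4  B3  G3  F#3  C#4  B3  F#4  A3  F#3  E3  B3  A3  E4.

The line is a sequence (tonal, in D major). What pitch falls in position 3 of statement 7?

Grouping in 6s, the 3rd note of each cell is G3, F#3, E3.
Each moves down a 2nd. Continuing: D3 → C#3 → B2 → A2.

A2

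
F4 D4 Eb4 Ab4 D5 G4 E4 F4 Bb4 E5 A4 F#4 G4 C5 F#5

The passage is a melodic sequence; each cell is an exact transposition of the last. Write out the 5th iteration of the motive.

C#5 A#4 B4 E5 A#5

With a 5-note motive the entries are F4, G4, A4, each up a 2nd from the previous.
Carrying on: B4 → C#5.
So cell 5 is C#5 A#4 B4 E5 A#5.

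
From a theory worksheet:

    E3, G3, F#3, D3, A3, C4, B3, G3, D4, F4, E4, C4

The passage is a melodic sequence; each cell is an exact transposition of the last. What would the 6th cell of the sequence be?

With a 4-note motive the entries are E3, A3, D4, each up a 4th from the previous.
Carrying on: G4 → C5 → F5.
So cell 6 is F5 Ab5 G5 Eb5.

F5 Ab5 G5 Eb5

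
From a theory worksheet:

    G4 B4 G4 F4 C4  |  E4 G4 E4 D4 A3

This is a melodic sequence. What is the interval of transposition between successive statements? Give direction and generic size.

With a 5-note motive the entries are G4, E4, each down a 3rd from the previous.
G4 to E4 is down a 3rd.

down a 3rd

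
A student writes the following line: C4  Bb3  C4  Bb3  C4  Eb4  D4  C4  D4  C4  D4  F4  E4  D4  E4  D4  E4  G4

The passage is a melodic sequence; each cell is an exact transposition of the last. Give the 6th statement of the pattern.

A#4 G#4 A#4 G#4 A#4 C#5

Unit = 6 notes; the statements start on C4, D4, E4, moving up a 2nd each time.
Continuing the starts: F#4 → G#4 → A#4.
So cell 6 is A#4 G#4 A#4 G#4 A#4 C#5.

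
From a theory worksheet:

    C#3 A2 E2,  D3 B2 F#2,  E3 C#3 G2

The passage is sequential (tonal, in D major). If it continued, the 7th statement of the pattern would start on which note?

B3

Unit = 3 notes; the statements start on C#3, D3, E3, moving up a 2nd each time.
Continuing: F#3 → G3 → A3 → B3. Statement 7 starts on B3.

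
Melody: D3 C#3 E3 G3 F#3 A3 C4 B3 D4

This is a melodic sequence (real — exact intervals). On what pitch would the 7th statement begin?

Taking 3-note groups, the heads are D3, G3, C4: the pattern moves up a 4th.
Extending the heads up a 4th: F4 → Bb4 → Eb5 → Ab5.

Ab5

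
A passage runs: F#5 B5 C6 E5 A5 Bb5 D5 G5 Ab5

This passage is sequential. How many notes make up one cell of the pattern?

3

Try groups of 3 (3 cells in 9 notes):
F#5 B5 C6 | E5 A5 Bb5 | D5 G5 Ab5
Every group is a transposition down a 2nd of the one before; no shorter unit works.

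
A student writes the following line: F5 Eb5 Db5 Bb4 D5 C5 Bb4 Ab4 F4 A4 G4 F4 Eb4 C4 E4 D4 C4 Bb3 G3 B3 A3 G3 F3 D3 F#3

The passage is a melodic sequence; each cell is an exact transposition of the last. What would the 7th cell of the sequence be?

B2 A2 G2 E2 G#2

The 5-note cells begin on F5, C5, G4, D4, A3 — each down a 4th from the last.
Extending down a 4th: E3 → B2.
From B2 the exact shape gives B2 A2 G2 E2 G#2.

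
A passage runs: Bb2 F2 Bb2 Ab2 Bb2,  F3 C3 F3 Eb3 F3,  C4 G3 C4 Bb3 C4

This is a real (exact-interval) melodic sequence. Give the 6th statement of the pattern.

A5 E5 A5 G5 A5

The 5-note cells begin on Bb2, F3, C4 — each up a 5th from the last.
Continuing the starts: G4 → D5 → A5.
From A5 the exact shape gives A5 E5 A5 G5 A5.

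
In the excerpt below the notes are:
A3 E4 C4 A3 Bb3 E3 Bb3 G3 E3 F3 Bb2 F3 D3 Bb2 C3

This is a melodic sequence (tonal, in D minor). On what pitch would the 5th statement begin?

C2

With a 5-note motive the entries are A3, E3, Bb2, each down a 4th from the previous.
Extending the heads down a 4th: F2 → C2.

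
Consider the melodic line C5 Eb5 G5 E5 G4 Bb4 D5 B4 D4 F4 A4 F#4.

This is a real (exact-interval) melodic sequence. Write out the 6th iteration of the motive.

B2 D3 F#3 D#3

Unit = 4 notes; the statements start on C5, G4, D4, moving down a 4th each time.
Continuing the starts: A3 → E3 → B2.
So cell 6 is B2 D3 F#3 D#3.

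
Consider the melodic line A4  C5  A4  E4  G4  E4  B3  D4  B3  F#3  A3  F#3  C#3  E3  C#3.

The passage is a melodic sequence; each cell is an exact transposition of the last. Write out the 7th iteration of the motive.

Taking 3-note groups, the heads are A4, E4, B3, F#3, C#3: the pattern moves down a 4th.
Continuing the starts: G#2 → D#2.
Statement 7 starts on D#2 and keeps the same exact contour: D#2 F#2 D#2.

D#2 F#2 D#2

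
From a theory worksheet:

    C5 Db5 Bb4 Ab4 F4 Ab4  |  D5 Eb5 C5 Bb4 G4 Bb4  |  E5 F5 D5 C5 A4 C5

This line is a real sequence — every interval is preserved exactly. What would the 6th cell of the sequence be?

Taking 6-note groups, the heads are C5, D5, E5: the pattern moves up a 2nd.
Continuing the starts: F#5 → G#5 → A#5.
Statement 6 starts on A#5 and keeps the same exact contour: A#5 B5 G#5 F#5 D#5 F#5.

A#5 B5 G#5 F#5 D#5 F#5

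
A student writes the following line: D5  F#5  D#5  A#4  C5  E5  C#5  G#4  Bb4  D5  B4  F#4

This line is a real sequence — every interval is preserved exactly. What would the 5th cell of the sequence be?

Gb4 Bb4 G4 D4

The 4-note cells begin on D5, C5, Bb4 — each down a 2nd from the last.
Continuing the starts: Ab4 → Gb4.
So cell 5 is Gb4 Bb4 G4 D4.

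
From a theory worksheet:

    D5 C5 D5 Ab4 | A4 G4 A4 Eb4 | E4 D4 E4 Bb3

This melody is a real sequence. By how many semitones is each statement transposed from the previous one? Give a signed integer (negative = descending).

Unit = 4 notes; the statements start on D5, A4, E4, moving down a 4th each time.
D5→A4 is 69 − 74 = -5 semitones.

-5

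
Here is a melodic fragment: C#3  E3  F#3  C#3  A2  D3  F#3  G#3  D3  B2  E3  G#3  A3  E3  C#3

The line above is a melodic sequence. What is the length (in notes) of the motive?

Try groups of 5 (3 cells in 15 notes):
C#3 E3 F#3 C#3 A2 | D3 F#3 G#3 D3 B2 | E3 G#3 A3 E3 C#3
Every group is a transposition up a 2nd of the one before; no shorter unit works.

5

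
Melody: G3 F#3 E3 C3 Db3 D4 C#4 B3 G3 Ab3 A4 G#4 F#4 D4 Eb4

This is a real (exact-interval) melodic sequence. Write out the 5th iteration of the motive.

Unit = 5 notes; the statements start on G3, D4, A4, moving up a 5th each time.
Carrying on: E5 → B5.
So cell 5 is B5 A#5 G#5 E5 F5.

B5 A#5 G#5 E5 F5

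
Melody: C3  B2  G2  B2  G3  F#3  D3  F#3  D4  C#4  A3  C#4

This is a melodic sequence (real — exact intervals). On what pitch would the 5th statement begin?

E5

Unit = 4 notes; the statements start on C3, G3, D4, moving up a 5th each time.
Continuing: A4 → E5. Statement 5 starts on E5.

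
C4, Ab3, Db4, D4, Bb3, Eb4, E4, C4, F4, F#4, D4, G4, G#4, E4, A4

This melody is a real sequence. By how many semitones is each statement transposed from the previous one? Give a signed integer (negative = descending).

Taking 3-note groups, the heads are C4, D4, E4, F#4, G#4: the pattern moves up a 2nd.
C4→D4 is 62 − 60 = 2 semitones.

2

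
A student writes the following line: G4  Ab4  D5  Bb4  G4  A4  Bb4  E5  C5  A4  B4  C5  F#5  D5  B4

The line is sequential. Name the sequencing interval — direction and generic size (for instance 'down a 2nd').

The 5-note cells begin on G4, A4, B4 — each up a 2nd from the last.
G4 to A4 is up a 2nd.

up a 2nd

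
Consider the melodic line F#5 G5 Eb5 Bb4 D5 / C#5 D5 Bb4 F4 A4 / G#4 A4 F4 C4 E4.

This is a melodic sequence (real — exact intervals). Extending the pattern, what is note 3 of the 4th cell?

C4

With 5-note cells, note 3 of each statement runs Eb5, Bb4, F4.
From F4, down a 4th gives C4.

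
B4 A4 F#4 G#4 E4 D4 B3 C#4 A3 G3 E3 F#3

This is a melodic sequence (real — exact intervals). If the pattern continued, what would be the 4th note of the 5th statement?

E2

With 4-note cells, note 4 of each statement runs G#4, C#4, F#3.
Extending down a 5th: B2 → E2.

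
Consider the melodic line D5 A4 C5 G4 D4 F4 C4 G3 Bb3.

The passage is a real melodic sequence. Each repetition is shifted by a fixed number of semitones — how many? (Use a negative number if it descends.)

-7

Taking 3-note groups, the heads are D5, G4, C4: the pattern moves down a 5th.
Counting half-steps from D5 to G4: -7.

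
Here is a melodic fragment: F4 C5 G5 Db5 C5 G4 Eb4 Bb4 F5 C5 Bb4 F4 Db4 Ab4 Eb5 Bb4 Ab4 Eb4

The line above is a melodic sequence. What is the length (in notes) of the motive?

18 notes total. Splitting into 3 groups of 6:
F4 C5 G5 Db5 C5 G4 | Eb4 Bb4 F5 C5 Bb4 F4 | Db4 Ab4 Eb5 Bb4 Ab4 Eb4
Every group is a transposition down a 2nd of the one before; no shorter unit works.

6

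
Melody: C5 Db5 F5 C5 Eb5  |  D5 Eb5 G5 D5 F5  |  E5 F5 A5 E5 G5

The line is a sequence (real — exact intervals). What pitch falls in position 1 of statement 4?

The unit is 5 notes. Position-1 pitches of the 3 shown cells: C5, D5, E5.
Each moves up a 2nd; the next is F#5.

F#5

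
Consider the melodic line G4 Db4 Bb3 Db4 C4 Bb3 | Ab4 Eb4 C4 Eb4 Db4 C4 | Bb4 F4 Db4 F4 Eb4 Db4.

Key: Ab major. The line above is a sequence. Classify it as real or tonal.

Every note is diatonic to Ab major.
Cell 1 has -6 semitones from note 1 to 2, but cell 2 has -5 — the interval quality changes while the contour stays the same, which is the hallmark of a tonal sequence.

tonal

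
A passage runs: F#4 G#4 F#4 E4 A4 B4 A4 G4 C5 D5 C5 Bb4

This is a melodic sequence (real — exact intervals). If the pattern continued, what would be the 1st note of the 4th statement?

Eb5

The unit is 4 notes. Position-1 pitches of the 3 shown cells: F#4, A4, C5.
From C5, up a 3rd gives Eb5.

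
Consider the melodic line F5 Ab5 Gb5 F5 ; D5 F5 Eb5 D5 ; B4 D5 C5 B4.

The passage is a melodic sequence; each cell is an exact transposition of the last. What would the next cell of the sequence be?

With a 4-note motive the entries are F5, D5, B4, each down a 3rd from the previous.
From G#4 the exact shape gives G#4 B4 A4 G#4.

G#4 B4 A4 G#4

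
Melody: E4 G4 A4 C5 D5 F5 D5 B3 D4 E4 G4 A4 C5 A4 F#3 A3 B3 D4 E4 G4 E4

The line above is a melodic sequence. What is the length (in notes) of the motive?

7

Try groups of 7 (3 cells in 21 notes):
E4 G4 A4 C5 D5 F5 D5 | B3 D4 E4 G4 A4 C5 A4 | F#3 A3 B3 D4 E4 G4 E4
Every group is a transposition down a 4th of the one before; no shorter unit works.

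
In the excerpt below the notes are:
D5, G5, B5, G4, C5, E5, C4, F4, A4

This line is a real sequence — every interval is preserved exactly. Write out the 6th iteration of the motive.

Eb2 Ab2 C3

The 3-note cells begin on D5, G4, C4 — each down a 5th from the last.
Continuing the starts: F3 → Bb2 → Eb2.
From Eb2 the exact shape gives Eb2 Ab2 C3.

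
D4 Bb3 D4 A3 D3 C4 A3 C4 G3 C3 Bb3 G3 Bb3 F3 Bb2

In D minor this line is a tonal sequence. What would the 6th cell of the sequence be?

Unit = 5 notes; the statements start on D4, C4, Bb3, moving down a 2nd each time.
Carrying on: A3 → G3 → F3.
From F3 the diatonic shape gives F3 D3 F3 C3 F2.

F3 D3 F3 C3 F2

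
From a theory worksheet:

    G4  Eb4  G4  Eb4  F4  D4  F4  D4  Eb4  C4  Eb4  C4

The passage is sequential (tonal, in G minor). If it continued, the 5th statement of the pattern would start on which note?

C4

Taking 4-note groups, the heads are G4, F4, Eb4: the pattern moves down a 2nd.
Extending the heads down a 2nd: D4 → C4.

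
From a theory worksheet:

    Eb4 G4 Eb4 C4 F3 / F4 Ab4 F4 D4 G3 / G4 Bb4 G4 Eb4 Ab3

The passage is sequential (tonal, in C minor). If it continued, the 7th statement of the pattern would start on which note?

D5

With a 5-note motive the entries are Eb4, F4, G4, each up a 2nd from the previous.
Extending the heads up a 2nd: Ab4 → Bb4 → C5 → D5.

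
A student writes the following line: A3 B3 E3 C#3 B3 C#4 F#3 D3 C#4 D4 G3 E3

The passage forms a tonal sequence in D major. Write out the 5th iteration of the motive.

E4 F#4 B3 G3

Unit = 4 notes; the statements start on A3, B3, C#4, moving up a 2nd each time.
Carrying on: D4 → E4.
Statement 5 starts on E4 and keeps the same diatonic contour: E4 F#4 B3 G3.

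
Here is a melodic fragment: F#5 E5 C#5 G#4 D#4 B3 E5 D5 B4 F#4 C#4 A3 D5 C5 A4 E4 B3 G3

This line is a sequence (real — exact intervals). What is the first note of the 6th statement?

Ab4

The 6-note cells begin on F#5, E5, D5 — each down a 2nd from the last.
Continuing: C5 → Bb4 → Ab4. Statement 6 starts on Ab4.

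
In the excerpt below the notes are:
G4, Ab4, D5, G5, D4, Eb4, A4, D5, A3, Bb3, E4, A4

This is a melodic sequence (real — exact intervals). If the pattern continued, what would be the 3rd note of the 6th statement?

C#3

Grouping in 4s, the 3rd note of each cell is D5, A4, E4.
Extending down a 4th: B3 → F#3 → C#3.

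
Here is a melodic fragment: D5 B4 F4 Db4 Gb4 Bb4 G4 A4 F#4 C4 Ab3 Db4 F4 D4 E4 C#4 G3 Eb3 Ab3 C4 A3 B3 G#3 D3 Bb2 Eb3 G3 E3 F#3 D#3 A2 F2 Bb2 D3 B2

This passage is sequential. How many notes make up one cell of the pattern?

35 notes total. Splitting into 5 groups of 7:
D5 B4 F4 Db4 Gb4 Bb4 G4 | A4 F#4 C4 Ab3 Db4 F4 D4 | E4 C#4 G3 Eb3 Ab3 C4 A3 | B3 G#3 D3 Bb2 Eb3 G3 E3 | F#3 D#3 A2 F2 Bb2 D3 B2
Each cell is the previous one down a 4th — so the unit is 7 notes.

7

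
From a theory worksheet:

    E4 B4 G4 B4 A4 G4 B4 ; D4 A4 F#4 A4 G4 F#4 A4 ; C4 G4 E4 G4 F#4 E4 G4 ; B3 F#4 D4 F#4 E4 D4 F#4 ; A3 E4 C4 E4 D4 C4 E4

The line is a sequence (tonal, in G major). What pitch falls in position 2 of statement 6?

D4

Grouping in 7s, the 2nd note of each cell is B4, A4, G4, F#4, E4.
From E4, down a 2nd gives D4.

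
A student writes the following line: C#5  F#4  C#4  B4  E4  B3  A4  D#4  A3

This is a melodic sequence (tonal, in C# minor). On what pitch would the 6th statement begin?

With a 3-note motive the entries are C#5, B4, A4, each down a 2nd from the previous.
Continuing: G#4 → F#4 → E4. Statement 6 starts on E4.

E4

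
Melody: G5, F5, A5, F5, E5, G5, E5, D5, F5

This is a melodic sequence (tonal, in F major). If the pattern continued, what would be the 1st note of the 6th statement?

Bb4

The unit is 3 notes. Position-1 pitches of the 3 shown cells: G5, F5, E5.
Carrying that down a 2nd forward: D5 → C5 → Bb4.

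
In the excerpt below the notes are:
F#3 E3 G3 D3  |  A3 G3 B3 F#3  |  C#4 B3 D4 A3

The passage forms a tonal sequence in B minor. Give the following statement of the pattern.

Unit = 4 notes; the statements start on F#3, A3, C#4, moving up a 3rd each time.
From E4 the diatonic shape gives E4 D4 F#4 C#4.

E4 D4 F#4 C#4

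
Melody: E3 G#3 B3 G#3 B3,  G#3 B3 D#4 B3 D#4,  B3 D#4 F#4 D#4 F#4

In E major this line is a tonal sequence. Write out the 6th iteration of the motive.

A4 C#5 E5 C#5 E5

Unit = 5 notes; the statements start on E3, G#3, B3, moving up a 3rd each time.
Carrying on: D#4 → F#4 → A4.
So cell 6 is A4 C#5 E5 C#5 E5.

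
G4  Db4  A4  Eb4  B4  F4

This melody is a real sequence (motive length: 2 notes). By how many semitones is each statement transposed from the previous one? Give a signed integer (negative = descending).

2

With a 2-note motive the entries are G4, A4, B4, each up a 2nd from the previous.
G4 to A4 spans +2 semitones.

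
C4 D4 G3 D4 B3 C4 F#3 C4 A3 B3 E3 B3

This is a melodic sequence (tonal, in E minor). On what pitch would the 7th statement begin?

The 4-note cells begin on C4, B3, A3 — each down a 2nd from the last.
Continuing: G3 → F#3 → E3 → D3. Statement 7 starts on D3.

D3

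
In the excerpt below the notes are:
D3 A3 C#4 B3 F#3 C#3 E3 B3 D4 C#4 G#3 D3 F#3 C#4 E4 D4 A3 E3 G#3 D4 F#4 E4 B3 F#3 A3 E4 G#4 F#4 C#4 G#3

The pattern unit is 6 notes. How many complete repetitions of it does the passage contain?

5

30 notes in groups of 6 gives 30/6 = 5 statements.
Starts: D3, E3, F#3, G#3, A3 — each up a 2nd.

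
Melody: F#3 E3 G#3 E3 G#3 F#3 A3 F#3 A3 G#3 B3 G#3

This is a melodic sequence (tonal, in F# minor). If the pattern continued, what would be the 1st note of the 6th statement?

D4

With 4-note cells, note 1 of each statement runs F#3, G#3, A3.
Carrying that up a 2nd forward: B3 → C#4 → D4.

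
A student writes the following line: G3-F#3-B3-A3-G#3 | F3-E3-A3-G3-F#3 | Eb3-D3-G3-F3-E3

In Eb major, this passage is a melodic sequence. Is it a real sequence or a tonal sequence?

real

Each cell has the same semitone pattern (-1, 5, -2, -1) — intervals are preserved exactly.
And F#3 lies outside Eb major, so the sequence is real rather than tonal.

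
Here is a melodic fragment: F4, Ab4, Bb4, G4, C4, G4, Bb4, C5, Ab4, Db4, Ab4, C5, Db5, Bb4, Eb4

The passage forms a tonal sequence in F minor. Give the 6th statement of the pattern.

Db5 F5 G5 Eb5 Ab4

Taking 5-note groups, the heads are F4, G4, Ab4: the pattern moves up a 2nd.
Carrying on: Bb4 → C5 → Db5.
Statement 6 starts on Db5 and keeps the same diatonic contour: Db5 F5 G5 Eb5 Ab4.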